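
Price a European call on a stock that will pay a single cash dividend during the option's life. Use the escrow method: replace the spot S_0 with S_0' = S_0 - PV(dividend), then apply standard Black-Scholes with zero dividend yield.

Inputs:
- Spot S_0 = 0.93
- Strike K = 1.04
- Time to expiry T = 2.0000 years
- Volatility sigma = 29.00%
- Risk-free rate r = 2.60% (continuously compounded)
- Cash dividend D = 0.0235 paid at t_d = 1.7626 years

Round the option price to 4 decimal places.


PV(D) = D * exp(-r * t_d) = 0.0235 * 0.95520663 = 0.02244736
S_0' = S_0 - PV(D) = 0.9300 - 0.02244736 = 0.90755264
d1 = (ln(S_0'/K) + (r + sigma^2/2)*T) / (sigma*sqrt(T)) = -0.00030337
d2 = d1 - sigma*sqrt(T) = -0.41042530
exp(-rT) = 0.94932887
N(d1) = 0.49987897; N(d2) = 0.34074700
C = S_0' * N(d1) - K * exp(-rT) * N(d2) = 0.90755264 * 0.49987897 - 1.0400 * 0.94932887 * 0.34074700 = 0.1172

Answer: Price = 0.1172


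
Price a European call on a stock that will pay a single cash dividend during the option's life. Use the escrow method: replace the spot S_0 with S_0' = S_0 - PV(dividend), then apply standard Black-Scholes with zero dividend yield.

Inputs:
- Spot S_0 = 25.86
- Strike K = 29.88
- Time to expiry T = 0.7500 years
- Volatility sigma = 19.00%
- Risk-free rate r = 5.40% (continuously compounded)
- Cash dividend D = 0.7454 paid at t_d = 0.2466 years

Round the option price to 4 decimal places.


PV(D) = D * exp(-r * t_d) = 0.7454 * 0.98677187 = 0.73553975
S_0' = S_0 - PV(D) = 25.8600 - 0.73553975 = 25.12446025
d1 = (ln(S_0'/K) + (r + sigma^2/2)*T) / (sigma*sqrt(T)) = -0.72509102
d2 = d1 - sigma*sqrt(T) = -0.88963585
exp(-rT) = 0.96030916
N(d1) = 0.23419810; N(d2) = 0.18683072
C = S_0' * N(d1) - K * exp(-rT) * N(d2) = 25.12446025 * 0.23419810 - 29.8800 * 0.96030916 * 0.18683072 = 0.5232

Answer: Price = 0.5232


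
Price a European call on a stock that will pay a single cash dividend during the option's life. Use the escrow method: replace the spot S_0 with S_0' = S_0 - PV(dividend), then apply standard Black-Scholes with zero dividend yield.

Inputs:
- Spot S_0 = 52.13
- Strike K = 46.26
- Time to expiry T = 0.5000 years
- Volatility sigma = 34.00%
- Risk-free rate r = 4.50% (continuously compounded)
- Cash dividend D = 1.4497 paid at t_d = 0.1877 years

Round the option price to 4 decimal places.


PV(D) = D * exp(-r * t_d) = 1.4497 * 0.99158907 = 1.43750668
S_0' = S_0 - PV(D) = 52.1300 - 1.43750668 = 50.69249332
d1 = (ln(S_0'/K) + (r + sigma^2/2)*T) / (sigma*sqrt(T)) = 0.59438640
d2 = d1 - sigma*sqrt(T) = 0.35397009
exp(-rT) = 0.97775124
N(d1) = 0.72387315; N(d2) = 0.63831935
C = S_0' * N(d1) - K * exp(-rT) * N(d2) = 50.69249332 * 0.72387315 - 46.2600 * 0.97775124 * 0.63831935 = 7.8233

Answer: Price = 7.8233


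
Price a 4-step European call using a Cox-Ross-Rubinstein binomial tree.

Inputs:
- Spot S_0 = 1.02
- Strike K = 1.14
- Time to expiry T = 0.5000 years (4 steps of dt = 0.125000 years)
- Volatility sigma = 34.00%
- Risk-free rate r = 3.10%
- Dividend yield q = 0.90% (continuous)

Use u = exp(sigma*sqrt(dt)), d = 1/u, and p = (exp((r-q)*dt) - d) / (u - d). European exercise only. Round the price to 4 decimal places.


Answer: Price = V(0,0) = 0.0628

Derivation:
dt = T/N = 0.125000
u = exp(sigma*sqrt(dt)) = 1.127732; d = 1/u = 0.886736
p = (exp((r-q)*dt) - d) / (u - d) = 0.481411
Discount per step: exp(-r*dt) = 0.996132
Stock lattice S(k, i) with i counting down-moves:
  k=0: S(0,0) = 1.0200
  k=1: S(1,0) = 1.1503; S(1,1) = 0.9045
  k=2: S(2,0) = 1.2972; S(2,1) = 1.0200; S(2,2) = 0.8020
  k=3: S(3,0) = 1.4629; S(3,1) = 1.1503; S(3,2) = 0.9045; S(3,3) = 0.7112
  k=4: S(4,0) = 1.6498; S(4,1) = 1.2972; S(4,2) = 1.0200; S(4,3) = 0.8020; S(4,4) = 0.6306
Terminal payoffs V(N, i) = max(S_T - K, 0):
  V(4,0) = 0.509769; V(4,1) = 0.157214; V(4,2) = 0.000000; V(4,3) = 0.000000; V(4,4) = 0.000000
Backward induction: V(k, i) = exp(-r*dt) * [p * V(k+1, i) + (1-p) * V(k+1, i+1)].
  V(3,0) = exp(-r*dt) * [p*0.509769 + (1-p)*0.157214] = 0.325673
  V(3,1) = exp(-r*dt) * [p*0.157214 + (1-p)*0.000000] = 0.075392
  V(3,2) = exp(-r*dt) * [p*0.000000 + (1-p)*0.000000] = 0.000000
  V(3,3) = exp(-r*dt) * [p*0.000000 + (1-p)*0.000000] = 0.000000
  V(2,0) = exp(-r*dt) * [p*0.325673 + (1-p)*0.075392] = 0.195122
  V(2,1) = exp(-r*dt) * [p*0.075392 + (1-p)*0.000000] = 0.036154
  V(2,2) = exp(-r*dt) * [p*0.000000 + (1-p)*0.000000] = 0.000000
  V(1,0) = exp(-r*dt) * [p*0.195122 + (1-p)*0.036154] = 0.112247
  V(1,1) = exp(-r*dt) * [p*0.036154 + (1-p)*0.000000] = 0.017338
  V(0,0) = exp(-r*dt) * [p*0.112247 + (1-p)*0.017338] = 0.062784


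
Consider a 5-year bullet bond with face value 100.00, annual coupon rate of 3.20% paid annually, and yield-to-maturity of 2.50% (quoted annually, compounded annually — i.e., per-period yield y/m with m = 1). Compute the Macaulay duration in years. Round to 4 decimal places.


Coupon per period c = face * coupon_rate / m = 3.200000
Periods per year m = 1; per-period yield y/m = 0.025000
Number of cashflows N = 5
Cashflows (t years, CF_t, discount factor 1/(1+y/m)^(m*t), PV):
  t = 1.0000: CF_t = 3.200000, DF = 0.975610, PV = 3.121951
  t = 2.0000: CF_t = 3.200000, DF = 0.951814, PV = 3.045806
  t = 3.0000: CF_t = 3.200000, DF = 0.928599, PV = 2.971518
  t = 4.0000: CF_t = 3.200000, DF = 0.905951, PV = 2.899042
  t = 5.0000: CF_t = 103.200000, DF = 0.883854, PV = 91.213762
Price P = sum_t PV_t = 103.252080
Macaulay numerator sum_t t * PV_t:
  t * PV_t at t = 1.0000: 3.121951
  t * PV_t at t = 2.0000: 6.091612
  t * PV_t at t = 3.0000: 8.914554
  t * PV_t at t = 4.0000: 11.596168
  t * PV_t at t = 5.0000: 456.068812
Macaulay duration D = (sum_t t * PV_t) / P = 485.793098 / 103.252080 = 4.704923

Answer: Macaulay duration = 4.7049 years


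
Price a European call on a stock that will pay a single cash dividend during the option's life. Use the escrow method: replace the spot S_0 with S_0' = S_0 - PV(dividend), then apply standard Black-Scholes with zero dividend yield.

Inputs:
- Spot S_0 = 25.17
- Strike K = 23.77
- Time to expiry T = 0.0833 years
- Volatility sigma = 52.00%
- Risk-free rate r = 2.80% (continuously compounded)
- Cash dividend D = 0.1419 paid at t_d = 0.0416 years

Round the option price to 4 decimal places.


PV(D) = D * exp(-r * t_d) = 0.1419 * 0.99883588 = 0.14173481
S_0' = S_0 - PV(D) = 25.1700 - 0.14173481 = 25.02826519
d1 = (ln(S_0'/K) + (r + sigma^2/2)*T) / (sigma*sqrt(T)) = 0.43427251
d2 = d1 - sigma*sqrt(T) = 0.28419147
exp(-rT) = 0.99767032
N(d1) = 0.66795472; N(d2) = 0.61186817
C = S_0' * N(d1) - K * exp(-rT) * N(d2) = 25.02826519 * 0.66795472 - 23.7700 * 0.99767032 * 0.61186817 = 2.2075

Answer: Price = 2.2075


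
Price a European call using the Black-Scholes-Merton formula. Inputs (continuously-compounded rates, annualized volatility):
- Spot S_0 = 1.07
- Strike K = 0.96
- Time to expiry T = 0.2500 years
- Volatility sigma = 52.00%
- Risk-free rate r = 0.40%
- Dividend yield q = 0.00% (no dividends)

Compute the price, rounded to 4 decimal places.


Answer: Price = 0.1695

Derivation:
d1 = (ln(S/K) + (r - q + 0.5*sigma^2) * T) / (sigma * sqrt(T)) = 0.55107940
d2 = d1 - sigma * sqrt(T) = 0.29107940
exp(-rT) = 0.99900050; exp(-qT) = 1.00000000
C = S_0 * exp(-qT) * N(d1) - K * exp(-rT) * N(d2)
N(d1) = 0.70921038; N(d2) = 0.61450470
C = 1.0700 * 1.00000000 * 0.70921038 - 0.9600 * 0.99900050 * 0.61450470 = 0.1695


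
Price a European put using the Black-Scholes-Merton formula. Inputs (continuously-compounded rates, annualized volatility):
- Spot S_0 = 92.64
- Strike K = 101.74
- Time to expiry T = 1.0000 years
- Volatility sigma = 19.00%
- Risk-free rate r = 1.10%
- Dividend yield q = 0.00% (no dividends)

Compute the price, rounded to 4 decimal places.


d1 = (ln(S/K) + (r - q + 0.5*sigma^2) * T) / (sigma * sqrt(T)) = -0.34026066
d2 = d1 - sigma * sqrt(T) = -0.53026066
exp(-rT) = 0.98906028; exp(-qT) = 1.00000000
P = K * exp(-rT) * N(-d2) - S_0 * exp(-qT) * N(-d1)
N(-d1) = 0.63316988; N(-d2) = 0.70203439
P = 101.7400 * 0.98906028 * 0.70203439 - 92.6400 * 1.00000000 * 0.63316988 = 11.9868

Answer: Price = 11.9868


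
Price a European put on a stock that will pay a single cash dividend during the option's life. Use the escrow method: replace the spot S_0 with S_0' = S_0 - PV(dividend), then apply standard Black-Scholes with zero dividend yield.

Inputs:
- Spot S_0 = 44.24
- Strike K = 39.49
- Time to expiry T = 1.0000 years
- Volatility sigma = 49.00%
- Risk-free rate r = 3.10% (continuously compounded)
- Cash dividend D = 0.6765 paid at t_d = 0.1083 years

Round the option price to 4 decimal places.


PV(D) = D * exp(-r * t_d) = 0.6765 * 0.99664833 = 0.67423259
S_0' = S_0 - PV(D) = 44.2400 - 0.67423259 = 43.56576741
d1 = (ln(S_0'/K) + (r + sigma^2/2)*T) / (sigma*sqrt(T)) = 0.50872289
d2 = d1 - sigma*sqrt(T) = 0.01872289
exp(-rT) = 0.96947557
N(-d1) = 0.30547324; N(-d2) = 0.49253108
P = K * exp(-rT) * N(-d2) - S_0' * N(-d1) = 39.4900 * 0.96947557 * 0.49253108 - 43.56576741 * 0.30547324 = 5.5482

Answer: Price = 5.5482


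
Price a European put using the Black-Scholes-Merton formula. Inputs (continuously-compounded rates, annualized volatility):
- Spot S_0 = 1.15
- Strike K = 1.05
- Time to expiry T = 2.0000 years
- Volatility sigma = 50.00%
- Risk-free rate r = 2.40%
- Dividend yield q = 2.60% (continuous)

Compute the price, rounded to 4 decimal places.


Answer: Price = 0.2457

Derivation:
d1 = (ln(S/K) + (r - q + 0.5*sigma^2) * T) / (sigma * sqrt(T)) = 0.47655006
d2 = d1 - sigma * sqrt(T) = -0.23055672
exp(-rT) = 0.95313379; exp(-qT) = 0.94932887
P = K * exp(-rT) * N(-d2) - S_0 * exp(-qT) * N(-d1)
N(-d1) = 0.31684128; N(-d2) = 0.59117040
P = 1.0500 * 0.95313379 * 0.59117040 - 1.1500 * 0.94932887 * 0.31684128 = 0.2457


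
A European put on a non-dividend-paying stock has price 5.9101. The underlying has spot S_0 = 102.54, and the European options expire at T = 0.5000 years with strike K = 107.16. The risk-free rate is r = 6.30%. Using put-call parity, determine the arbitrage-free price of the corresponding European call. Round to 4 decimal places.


Answer: Call price = 4.6130

Derivation:
Put-call parity: C - P = S_0 * exp(-qT) - K * exp(-rT).
S_0 * exp(-qT) = 102.5400 * 1.00000000 = 102.54000000
K * exp(-rT) = 107.1600 * 0.96899096 = 103.83707089
C = P + S*exp(-qT) - K*exp(-rT)
C = 5.9101 + 102.54000000 - 103.83707089 = 4.6130


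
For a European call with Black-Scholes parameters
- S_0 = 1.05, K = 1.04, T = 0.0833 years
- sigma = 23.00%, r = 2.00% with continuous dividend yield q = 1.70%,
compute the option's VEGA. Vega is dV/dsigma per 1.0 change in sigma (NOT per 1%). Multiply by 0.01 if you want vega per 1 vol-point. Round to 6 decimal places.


Answer: Vega = 0.118764

Derivation:
d1 = 0.1811128907; d2 = 0.1147308902
phi(d1) = 0.3924526159; exp(-qT) = 0.9985849022; exp(-rT) = 0.9983353870
Vega = S * exp(-qT) * phi(d1) * sqrt(T) = 1.0500 * 0.9985849022 * 0.3924526159 * 0.2886173938 = 0.118764


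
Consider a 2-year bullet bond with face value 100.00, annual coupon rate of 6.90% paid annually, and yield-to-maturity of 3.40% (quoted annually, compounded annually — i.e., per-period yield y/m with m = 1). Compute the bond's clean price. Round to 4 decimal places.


Coupon per period c = face * coupon_rate / m = 6.900000
Periods per year m = 1; per-period yield y/m = 0.034000
Number of cashflows N = 2
Cashflows (t years, CF_t, discount factor 1/(1+y/m)^(m*t), PV):
  t = 1.0000: CF_t = 6.900000, DF = 0.967118, PV = 6.673114
  t = 2.0000: CF_t = 106.900000, DF = 0.935317, PV = 99.985409
Price P = sum_t PV_t = 106.658523

Answer: Price = 106.6585


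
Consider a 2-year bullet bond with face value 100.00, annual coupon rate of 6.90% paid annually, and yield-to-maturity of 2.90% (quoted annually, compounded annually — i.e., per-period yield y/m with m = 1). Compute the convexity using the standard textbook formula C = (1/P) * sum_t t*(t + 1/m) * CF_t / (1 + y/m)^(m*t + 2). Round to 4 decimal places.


Answer: Convexity = 5.4313

Derivation:
Coupon per period c = face * coupon_rate / m = 6.900000
Periods per year m = 1; per-period yield y/m = 0.029000
Number of cashflows N = 2
Cashflows (t years, CF_t, discount factor 1/(1+y/m)^(m*t), PV):
  t = 1.0000: CF_t = 6.900000, DF = 0.971817, PV = 6.705539
  t = 2.0000: CF_t = 106.900000, DF = 0.944429, PV = 100.959445
Price P = sum_t PV_t = 107.664985
Convexity numerator sum_t t*(t + 1/m) * CF_t / (1+y/m)^(m*t + 2):
  t = 1.0000: term = 12.665810
  t = 2.0000: term = 572.094084
Convexity = (1/P) * sum = 584.759894 / 107.664985 = 5.431291


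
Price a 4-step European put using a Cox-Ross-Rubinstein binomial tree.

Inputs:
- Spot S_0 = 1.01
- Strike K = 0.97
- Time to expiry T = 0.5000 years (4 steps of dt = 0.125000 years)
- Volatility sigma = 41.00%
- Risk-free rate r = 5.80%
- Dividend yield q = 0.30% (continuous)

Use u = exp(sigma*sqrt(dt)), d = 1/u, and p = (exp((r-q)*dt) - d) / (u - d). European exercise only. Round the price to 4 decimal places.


Answer: Price = V(0,0) = 0.0817

Derivation:
dt = T/N = 0.125000
u = exp(sigma*sqrt(dt)) = 1.155990; d = 1/u = 0.865060
p = (exp((r-q)*dt) - d) / (u - d) = 0.487537
Discount per step: exp(-r*dt) = 0.992776
Stock lattice S(k, i) with i counting down-moves:
  k=0: S(0,0) = 1.0100
  k=1: S(1,0) = 1.1675; S(1,1) = 0.8737
  k=2: S(2,0) = 1.3497; S(2,1) = 1.0100; S(2,2) = 0.7558
  k=3: S(3,0) = 1.5602; S(3,1) = 1.1675; S(3,2) = 0.8737; S(3,3) = 0.6538
  k=4: S(4,0) = 1.8036; S(4,1) = 1.3497; S(4,2) = 1.0100; S(4,3) = 0.7558; S(4,4) = 0.5656
Terminal payoffs V(N, i) = max(K - S_T, 0):
  V(4,0) = 0.000000; V(4,1) = 0.000000; V(4,2) = 0.000000; V(4,3) = 0.214189; V(4,4) = 0.404405
Backward induction: V(k, i) = exp(-r*dt) * [p * V(k+1, i) + (1-p) * V(k+1, i+1)].
  V(3,0) = exp(-r*dt) * [p*0.000000 + (1-p)*0.000000] = 0.000000
  V(3,1) = exp(-r*dt) * [p*0.000000 + (1-p)*0.000000] = 0.000000
  V(3,2) = exp(-r*dt) * [p*0.000000 + (1-p)*0.214189] = 0.108971
  V(3,3) = exp(-r*dt) * [p*0.214189 + (1-p)*0.404405] = 0.309416
  V(2,0) = exp(-r*dt) * [p*0.000000 + (1-p)*0.000000] = 0.000000
  V(2,1) = exp(-r*dt) * [p*0.000000 + (1-p)*0.108971] = 0.055440
  V(2,2) = exp(-r*dt) * [p*0.108971 + (1-p)*0.309416] = 0.210163
  V(1,0) = exp(-r*dt) * [p*0.000000 + (1-p)*0.055440] = 0.028206
  V(1,1) = exp(-r*dt) * [p*0.055440 + (1-p)*0.210163] = 0.133756
  V(0,0) = exp(-r*dt) * [p*0.028206 + (1-p)*0.133756] = 0.081702


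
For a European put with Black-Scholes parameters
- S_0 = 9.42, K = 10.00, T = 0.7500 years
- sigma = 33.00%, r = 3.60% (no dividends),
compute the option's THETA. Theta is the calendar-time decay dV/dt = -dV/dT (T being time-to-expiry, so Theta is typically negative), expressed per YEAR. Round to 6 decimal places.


d1 = 0.0282988955; d2 = -0.2574894877
phi(d1) = 0.3987825704; exp(-qT) = 1.0000000000; exp(-rT) = 0.9733612415
Theta = -S*exp(-qT)*phi(d1)*sigma/(2*sqrt(T)) + r*K*exp(-rT)*N(-d2) - q*S*exp(-qT)*N(-d1)
N(-d1) = 0.4887118808; N(-d2) = 0.6015995353; sqrt(T) = 0.8660254038
Term 1 = -9.4200 * 1.0000000000 * 0.3987825704 * 0.3300 / (2 * 0.8660254038) = -0.7157154357
Term 2 = 0.0360 * 10.0000 * 0.9733612415 * 0.6015995353 = 0.2108065214
Term 3 = 0 (no dividend yield, q = 0)
Theta = -0.7157154357 + (0.2108065214) + (0.0000000000) = -0.504909

Answer: Theta = -0.504909


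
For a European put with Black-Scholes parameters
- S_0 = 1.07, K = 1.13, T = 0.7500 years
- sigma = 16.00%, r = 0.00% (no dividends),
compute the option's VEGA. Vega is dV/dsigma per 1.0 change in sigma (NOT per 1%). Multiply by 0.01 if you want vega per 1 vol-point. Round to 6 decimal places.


Answer: Vega = 0.350723

Derivation:
d1 = -0.3244635207; d2 = -0.4630275853
phi(d1) = 0.3784857629; exp(-qT) = 1.0000000000; exp(-rT) = 1.0000000000
Vega = S * exp(-qT) * phi(d1) * sqrt(T) = 1.0700 * 1.0000000000 * 0.3784857629 * 0.8660254038 = 0.350723


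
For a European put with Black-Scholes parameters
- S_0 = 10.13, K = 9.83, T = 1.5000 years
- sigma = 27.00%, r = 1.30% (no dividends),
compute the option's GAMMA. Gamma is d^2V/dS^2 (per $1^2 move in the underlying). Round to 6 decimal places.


Answer: Gamma = 0.113322

Derivation:
d1 = 0.3152202508; d2 = -0.0154608644
phi(d1) = 0.3796063681; exp(-qT) = 1.0000000000; exp(-rT) = 0.9806888952
Gamma = exp(-qT) * phi(d1) / (S * sigma * sqrt(T)) = 1.0000000000 * 0.3796063681 / (10.1300 * 0.2700 * 1.2247448714) = 0.113322


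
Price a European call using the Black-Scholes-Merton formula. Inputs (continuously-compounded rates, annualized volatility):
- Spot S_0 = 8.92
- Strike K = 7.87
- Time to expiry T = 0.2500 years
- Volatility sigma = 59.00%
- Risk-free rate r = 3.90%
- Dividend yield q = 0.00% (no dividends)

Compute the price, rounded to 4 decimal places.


d1 = (ln(S/K) + (r - q + 0.5*sigma^2) * T) / (sigma * sqrt(T)) = 0.60508605
d2 = d1 - sigma * sqrt(T) = 0.31008605
exp(-rT) = 0.99029738; exp(-qT) = 1.00000000
C = S_0 * exp(-qT) * N(d1) - K * exp(-rT) * N(d2)
N(d1) = 0.72743909; N(d2) = 0.62175224
C = 8.9200 * 1.00000000 * 0.72743909 - 7.8700 * 0.99029738 * 0.62175224 = 1.6430

Answer: Price = 1.6430


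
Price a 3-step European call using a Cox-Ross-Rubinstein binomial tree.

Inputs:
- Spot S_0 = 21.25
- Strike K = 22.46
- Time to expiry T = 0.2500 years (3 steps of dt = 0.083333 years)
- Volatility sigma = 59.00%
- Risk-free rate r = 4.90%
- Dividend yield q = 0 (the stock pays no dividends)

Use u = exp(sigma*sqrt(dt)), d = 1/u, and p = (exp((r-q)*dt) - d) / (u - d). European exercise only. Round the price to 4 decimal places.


dt = T/N = 0.083333
u = exp(sigma*sqrt(dt)) = 1.185682; d = 1/u = 0.843396
p = (exp((r-q)*dt) - d) / (u - d) = 0.469477
Discount per step: exp(-r*dt) = 0.995925
Stock lattice S(k, i) with i counting down-moves:
  k=0: S(0,0) = 21.2500
  k=1: S(1,0) = 25.1957; S(1,1) = 17.9222
  k=2: S(2,0) = 29.8741; S(2,1) = 21.2500; S(2,2) = 15.1155
  k=3: S(3,0) = 35.4212; S(3,1) = 25.1957; S(3,2) = 17.9222; S(3,3) = 12.7484
Terminal payoffs V(N, i) = max(S_T - K, 0):
  V(3,0) = 12.961249; V(3,1) = 2.735747; V(3,2) = 0.000000; V(3,3) = 0.000000
Backward induction: V(k, i) = exp(-r*dt) * [p * V(k+1, i) + (1-p) * V(k+1, i+1)].
  V(2,0) = exp(-r*dt) * [p*12.961249 + (1-p)*2.735747] = 7.505675
  V(2,1) = exp(-r*dt) * [p*2.735747 + (1-p)*0.000000] = 1.279137
  V(2,2) = exp(-r*dt) * [p*0.000000 + (1-p)*0.000000] = 0.000000
  V(1,0) = exp(-r*dt) * [p*7.505675 + (1-p)*1.279137] = 4.185229
  V(1,1) = exp(-r*dt) * [p*1.279137 + (1-p)*0.000000] = 0.598078
  V(0,0) = exp(-r*dt) * [p*4.185229 + (1-p)*0.598078] = 2.272863

Answer: Price = V(0,0) = 2.2729


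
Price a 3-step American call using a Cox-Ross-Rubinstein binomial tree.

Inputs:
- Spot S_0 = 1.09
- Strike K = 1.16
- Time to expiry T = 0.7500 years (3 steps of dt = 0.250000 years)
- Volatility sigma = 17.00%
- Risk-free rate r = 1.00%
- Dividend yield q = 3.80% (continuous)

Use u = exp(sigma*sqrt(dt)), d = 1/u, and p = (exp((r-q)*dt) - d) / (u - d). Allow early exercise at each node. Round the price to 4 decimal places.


dt = T/N = 0.250000
u = exp(sigma*sqrt(dt)) = 1.088717; d = 1/u = 0.918512
p = (exp((r-q)*dt) - d) / (u - d) = 0.437779
Discount per step: exp(-r*dt) = 0.997503
Stock lattice S(k, i) with i counting down-moves:
  k=0: S(0,0) = 1.0900
  k=1: S(1,0) = 1.1867; S(1,1) = 1.0012
  k=2: S(2,0) = 1.2920; S(2,1) = 1.0900; S(2,2) = 0.9196
  k=3: S(3,0) = 1.4066; S(3,1) = 1.1867; S(3,2) = 1.0012; S(3,3) = 0.8447
Terminal payoffs V(N, i) = max(S_T - K, 0):
  V(3,0) = 0.246603; V(3,1) = 0.026702; V(3,2) = 0.000000; V(3,3) = 0.000000
Backward induction: V(k, i) = exp(-r*dt) * [p * V(k+1, i) + (1-p) * V(k+1, i+1)]; then take max(V_cont, immediate exercise) for American.
  V(2,0) = exp(-r*dt) * [p*0.246603 + (1-p)*0.026702] = 0.122663; exercise = 0.131982; V(2,0) = max -> 0.131982
  V(2,1) = exp(-r*dt) * [p*0.026702 + (1-p)*0.000000] = 0.011660; exercise = 0.000000; V(2,1) = max -> 0.011660
  V(2,2) = exp(-r*dt) * [p*0.000000 + (1-p)*0.000000] = 0.000000; exercise = 0.000000; V(2,2) = max -> 0.000000
  V(1,0) = exp(-r*dt) * [p*0.131982 + (1-p)*0.011660] = 0.064174; exercise = 0.026702; V(1,0) = max -> 0.064174
  V(1,1) = exp(-r*dt) * [p*0.011660 + (1-p)*0.000000] = 0.005092; exercise = 0.000000; V(1,1) = max -> 0.005092
  V(0,0) = exp(-r*dt) * [p*0.064174 + (1-p)*0.005092] = 0.030880; exercise = 0.000000; V(0,0) = max -> 0.030880

Answer: Price = V(0,0) = 0.0309


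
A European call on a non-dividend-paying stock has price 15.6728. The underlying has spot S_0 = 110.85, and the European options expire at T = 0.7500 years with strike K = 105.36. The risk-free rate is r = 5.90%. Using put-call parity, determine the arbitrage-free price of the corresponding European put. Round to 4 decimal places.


Answer: Put price = 5.6223

Derivation:
Put-call parity: C - P = S_0 * exp(-qT) - K * exp(-rT).
S_0 * exp(-qT) = 110.8500 * 1.00000000 = 110.85000000
K * exp(-rT) = 105.3600 * 0.95671475 = 100.79946594
P = C - S*exp(-qT) + K*exp(-rT)
P = 15.6728 - 110.85000000 + 100.79946594 = 5.6223


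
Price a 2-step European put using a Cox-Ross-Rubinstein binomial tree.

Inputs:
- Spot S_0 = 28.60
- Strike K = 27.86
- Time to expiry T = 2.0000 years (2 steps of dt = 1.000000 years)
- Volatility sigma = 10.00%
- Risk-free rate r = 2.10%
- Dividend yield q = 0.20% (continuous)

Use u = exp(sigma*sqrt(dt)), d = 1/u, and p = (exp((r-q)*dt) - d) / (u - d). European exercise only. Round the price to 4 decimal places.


Answer: Price = V(0,0) = 0.7851

Derivation:
dt = T/N = 1.000000
u = exp(sigma*sqrt(dt)) = 1.105171; d = 1/u = 0.904837
p = (exp((r-q)*dt) - d) / (u - d) = 0.570769
Discount per step: exp(-r*dt) = 0.979219
Stock lattice S(k, i) with i counting down-moves:
  k=0: S(0,0) = 28.6000
  k=1: S(1,0) = 31.6079; S(1,1) = 25.8784
  k=2: S(2,0) = 34.9321; S(2,1) = 28.6000; S(2,2) = 23.4157
Terminal payoffs V(N, i) = max(K - S_T, 0):
  V(2,0) = 0.000000; V(2,1) = 0.000000; V(2,2) = 4.444300
Backward induction: V(k, i) = exp(-r*dt) * [p * V(k+1, i) + (1-p) * V(k+1, i+1)].
  V(1,0) = exp(-r*dt) * [p*0.000000 + (1-p)*0.000000] = 0.000000
  V(1,1) = exp(-r*dt) * [p*0.000000 + (1-p)*4.444300] = 1.867987
  V(0,0) = exp(-r*dt) * [p*0.000000 + (1-p)*1.867987] = 0.785135


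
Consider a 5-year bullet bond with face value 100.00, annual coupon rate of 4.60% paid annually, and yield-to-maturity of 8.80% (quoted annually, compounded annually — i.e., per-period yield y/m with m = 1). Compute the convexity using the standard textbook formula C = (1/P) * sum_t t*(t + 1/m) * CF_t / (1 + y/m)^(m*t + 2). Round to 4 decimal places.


Answer: Convexity = 22.2225

Derivation:
Coupon per period c = face * coupon_rate / m = 4.600000
Periods per year m = 1; per-period yield y/m = 0.088000
Number of cashflows N = 5
Cashflows (t years, CF_t, discount factor 1/(1+y/m)^(m*t), PV):
  t = 1.0000: CF_t = 4.600000, DF = 0.919118, PV = 4.227941
  t = 2.0000: CF_t = 4.600000, DF = 0.844777, PV = 3.885975
  t = 3.0000: CF_t = 4.600000, DF = 0.776450, PV = 3.571669
  t = 4.0000: CF_t = 4.600000, DF = 0.713649, PV = 3.282784
  t = 5.0000: CF_t = 104.600000, DF = 0.655927, PV = 68.609967
Price P = sum_t PV_t = 83.578335
Convexity numerator sum_t t*(t + 1/m) * CF_t / (1+y/m)^(m*t + 2):
  t = 1.0000: term = 7.143337
  t = 2.0000: term = 19.696701
  t = 3.0000: term = 36.207172
  t = 4.0000: term = 55.464417
  t = 5.0000: term = 1738.804165
Convexity = (1/P) * sum = 1857.315792 / 83.578335 = 22.222455


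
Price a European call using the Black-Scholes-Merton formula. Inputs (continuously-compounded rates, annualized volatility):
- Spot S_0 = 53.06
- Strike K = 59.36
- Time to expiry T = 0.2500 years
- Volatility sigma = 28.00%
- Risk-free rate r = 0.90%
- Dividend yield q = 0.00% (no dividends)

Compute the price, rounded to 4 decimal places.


d1 = (ln(S/K) + (r - q + 0.5*sigma^2) * T) / (sigma * sqrt(T)) = -0.71533750
d2 = d1 - sigma * sqrt(T) = -0.85533750
exp(-rT) = 0.99775253; exp(-qT) = 1.00000000
C = S_0 * exp(-qT) * N(d1) - K * exp(-rT) * N(d2)
N(d1) = 0.23720026; N(d2) = 0.19618217
C = 53.0600 * 1.00000000 * 0.23720026 - 59.3600 * 0.99775253 * 0.19618217 = 0.9666

Answer: Price = 0.9666


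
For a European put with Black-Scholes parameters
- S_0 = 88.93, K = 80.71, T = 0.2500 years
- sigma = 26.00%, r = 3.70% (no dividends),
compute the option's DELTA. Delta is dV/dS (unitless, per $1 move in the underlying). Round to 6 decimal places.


d1 = 0.8822081544; d2 = 0.7522081544
phi(d1) = 0.2703374874; exp(-qT) = 1.0000000000; exp(-rT) = 0.9907926496
N(-d1) = 0.1888321265
Delta = -exp(-qT) * N(-d1) = -1.0000000000 * 0.1888321265 = -0.188832

Answer: Delta = -0.188832


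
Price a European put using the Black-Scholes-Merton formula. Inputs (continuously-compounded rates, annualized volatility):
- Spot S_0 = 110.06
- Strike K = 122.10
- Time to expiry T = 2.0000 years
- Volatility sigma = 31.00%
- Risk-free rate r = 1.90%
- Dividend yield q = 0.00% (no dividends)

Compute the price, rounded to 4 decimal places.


Answer: Price = 23.7079

Derivation:
d1 = (ln(S/K) + (r - q + 0.5*sigma^2) * T) / (sigma * sqrt(T)) = 0.06908043
d2 = d1 - sigma * sqrt(T) = -0.36932577
exp(-rT) = 0.96271294; exp(-qT) = 1.00000000
P = K * exp(-rT) * N(-d2) - S_0 * exp(-qT) * N(-d1)
N(-d1) = 0.47246280; N(-d2) = 0.64405754
P = 122.1000 * 0.96271294 * 0.64405754 - 110.0600 * 1.00000000 * 0.47246280 = 23.7079


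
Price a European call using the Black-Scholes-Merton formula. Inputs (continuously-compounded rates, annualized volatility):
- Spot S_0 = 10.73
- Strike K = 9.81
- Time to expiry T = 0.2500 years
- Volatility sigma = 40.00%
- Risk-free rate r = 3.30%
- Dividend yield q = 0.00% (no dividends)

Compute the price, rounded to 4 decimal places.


Answer: Price = 1.4104

Derivation:
d1 = (ln(S/K) + (r - q + 0.5*sigma^2) * T) / (sigma * sqrt(T)) = 0.58945642
d2 = d1 - sigma * sqrt(T) = 0.38945642
exp(-rT) = 0.99178394; exp(-qT) = 1.00000000
C = S_0 * exp(-qT) * N(d1) - K * exp(-rT) * N(d2)
N(d1) = 0.72222243; N(d2) = 0.65153073
C = 10.7300 * 1.00000000 * 0.72222243 - 9.8100 * 0.99178394 * 0.65153073 = 1.4104


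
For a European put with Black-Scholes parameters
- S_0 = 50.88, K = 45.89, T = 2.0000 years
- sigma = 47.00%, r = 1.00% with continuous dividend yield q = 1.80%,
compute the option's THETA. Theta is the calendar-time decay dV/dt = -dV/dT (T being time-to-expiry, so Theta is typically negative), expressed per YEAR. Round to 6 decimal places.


Answer: Theta = -2.945473

Derivation:
d1 = 0.4635652000; d2 = -0.2011151744
phi(d1) = 0.3582999191; exp(-qT) = 0.9646402935; exp(-rT) = 0.9801986733
Theta = -S*exp(-qT)*phi(d1)*sigma/(2*sqrt(T)) + r*K*exp(-rT)*N(-d2) - q*S*exp(-qT)*N(-d1)
N(-d1) = 0.3214796459; N(-d2) = 0.5796957415; sqrt(T) = 1.4142135624
Term 1 = -50.8800 * 0.9646402935 * 0.3582999191 * 0.4700 / (2 * 1.4142135624) = -2.9222143954
Term 2 = 0.0100 * 45.8900 * 0.9801986733 * 0.5796957415 = 0.2607547798
Term 3 = -0.0180 * 50.8800 * 0.9646402935 * 0.3214796459 = -0.2840131755
Theta = -2.9222143954 + (0.2607547798) + (-0.2840131755) = -2.945473


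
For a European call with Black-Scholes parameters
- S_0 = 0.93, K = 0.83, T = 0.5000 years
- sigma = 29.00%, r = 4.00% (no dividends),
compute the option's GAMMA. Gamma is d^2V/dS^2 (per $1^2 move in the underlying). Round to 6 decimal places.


Answer: Gamma = 1.573346

Derivation:
d1 = 0.7548188618; d2 = 0.5497578952
phi(d1) = 0.3000475580; exp(-qT) = 1.0000000000; exp(-rT) = 0.9801986733
Gamma = exp(-qT) * phi(d1) / (S * sigma * sqrt(T)) = 1.0000000000 * 0.3000475580 / (0.9300 * 0.2900 * 0.7071067812) = 1.573346


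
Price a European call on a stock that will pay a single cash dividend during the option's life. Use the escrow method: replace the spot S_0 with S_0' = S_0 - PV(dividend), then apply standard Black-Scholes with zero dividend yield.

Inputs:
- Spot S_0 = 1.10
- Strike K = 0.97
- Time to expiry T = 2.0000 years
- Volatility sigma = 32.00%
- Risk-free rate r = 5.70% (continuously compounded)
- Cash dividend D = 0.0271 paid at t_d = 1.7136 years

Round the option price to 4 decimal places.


PV(D) = D * exp(-r * t_d) = 0.0271 * 0.90694343 = 0.02457817
S_0' = S_0 - PV(D) = 1.1000 - 0.02457817 = 1.07542183
d1 = (ln(S_0'/K) + (r + sigma^2/2)*T) / (sigma*sqrt(T)) = 0.70616146
d2 = d1 - sigma*sqrt(T) = 0.25361312
exp(-rT) = 0.89225796
N(d1) = 0.75995613; N(d2) = 0.60010277
C = S_0' * N(d1) - K * exp(-rT) * N(d2) = 1.07542183 * 0.75995613 - 0.9700 * 0.89225796 * 0.60010277 = 0.2979

Answer: Price = 0.2979


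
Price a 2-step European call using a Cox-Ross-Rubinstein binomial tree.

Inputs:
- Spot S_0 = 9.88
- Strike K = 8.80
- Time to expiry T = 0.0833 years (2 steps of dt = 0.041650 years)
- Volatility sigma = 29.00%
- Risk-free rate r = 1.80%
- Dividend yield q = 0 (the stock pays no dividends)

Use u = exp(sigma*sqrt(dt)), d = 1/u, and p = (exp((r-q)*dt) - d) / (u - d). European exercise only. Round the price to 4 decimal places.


dt = T/N = 0.041650
u = exp(sigma*sqrt(dt)) = 1.060971; d = 1/u = 0.942533
p = (exp((r-q)*dt) - d) / (u - d) = 0.491541
Discount per step: exp(-r*dt) = 0.999251
Stock lattice S(k, i) with i counting down-moves:
  k=0: S(0,0) = 9.8800
  k=1: S(1,0) = 10.4824; S(1,1) = 9.3122
  k=2: S(2,0) = 11.1215; S(2,1) = 9.8800; S(2,2) = 8.7771
Terminal payoffs V(N, i) = max(S_T - K, 0):
  V(2,0) = 2.321507; V(2,1) = 1.080000; V(2,2) = 0.000000
Backward induction: V(k, i) = exp(-r*dt) * [p * V(k+1, i) + (1-p) * V(k+1, i+1)].
  V(1,0) = exp(-r*dt) * [p*2.321507 + (1-p)*1.080000] = 1.688985
  V(1,1) = exp(-r*dt) * [p*1.080000 + (1-p)*0.000000] = 0.530466
  V(0,0) = exp(-r*dt) * [p*1.688985 + (1-p)*0.530466] = 1.099101

Answer: Price = V(0,0) = 1.0991


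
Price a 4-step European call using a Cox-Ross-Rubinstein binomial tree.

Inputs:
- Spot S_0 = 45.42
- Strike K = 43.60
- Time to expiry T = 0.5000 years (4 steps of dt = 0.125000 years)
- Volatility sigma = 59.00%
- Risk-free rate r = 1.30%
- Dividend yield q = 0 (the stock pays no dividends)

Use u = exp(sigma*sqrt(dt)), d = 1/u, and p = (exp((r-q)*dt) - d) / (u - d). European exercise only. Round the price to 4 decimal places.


dt = T/N = 0.125000
u = exp(sigma*sqrt(dt)) = 1.231948; d = 1/u = 0.811723
p = (exp((r-q)*dt) - d) / (u - d) = 0.451909
Discount per step: exp(-r*dt) = 0.998376
Stock lattice S(k, i) with i counting down-moves:
  k=0: S(0,0) = 45.4200
  k=1: S(1,0) = 55.9551; S(1,1) = 36.8684
  k=2: S(2,0) = 68.9337; S(2,1) = 45.4200; S(2,2) = 29.9270
  k=3: S(3,0) = 84.9228; S(3,1) = 55.9551; S(3,2) = 36.8684; S(3,3) = 24.2924
  k=4: S(4,0) = 104.6204; S(4,1) = 68.9337; S(4,2) = 45.4200; S(4,3) = 29.9270; S(4,4) = 19.7187
Terminal payoffs V(N, i) = max(S_T - K, 0):
  V(4,0) = 61.020398; V(4,1) = 25.333725; V(4,2) = 1.820000; V(4,3) = 0.000000; V(4,4) = 0.000000
Backward induction: V(k, i) = exp(-r*dt) * [p * V(k+1, i) + (1-p) * V(k+1, i+1)].
  V(3,0) = exp(-r*dt) * [p*61.020398 + (1-p)*25.333725] = 41.393544
  V(3,1) = exp(-r*dt) * [p*25.333725 + (1-p)*1.820000] = 12.425862
  V(3,2) = exp(-r*dt) * [p*1.820000 + (1-p)*0.000000] = 0.821139
  V(3,3) = exp(-r*dt) * [p*0.000000 + (1-p)*0.000000] = 0.000000
  V(2,0) = exp(-r*dt) * [p*41.393544 + (1-p)*12.425862] = 25.475195
  V(2,1) = exp(-r*dt) * [p*12.425862 + (1-p)*0.821139] = 6.055573
  V(2,2) = exp(-r*dt) * [p*0.821139 + (1-p)*0.000000] = 0.370478
  V(1,0) = exp(-r*dt) * [p*25.475195 + (1-p)*6.055573] = 14.807399
  V(1,1) = exp(-r*dt) * [p*6.055573 + (1-p)*0.370478] = 2.934852
  V(0,0) = exp(-r*dt) * [p*14.807399 + (1-p)*2.934852] = 8.286689

Answer: Price = V(0,0) = 8.2867


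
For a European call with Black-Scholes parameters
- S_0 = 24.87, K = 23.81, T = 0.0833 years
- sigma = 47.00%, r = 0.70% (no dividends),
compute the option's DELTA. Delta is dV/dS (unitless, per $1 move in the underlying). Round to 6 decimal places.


d1 = 0.3932186765; d2 = 0.2575685014
phi(d1) = 0.3692619493; exp(-qT) = 1.0000000000; exp(-rT) = 0.9994170700
N(d1) = 0.6529210117
Delta = exp(-qT) * N(d1) = 1.0000000000 * 0.6529210117 = 0.652921

Answer: Delta = 0.652921


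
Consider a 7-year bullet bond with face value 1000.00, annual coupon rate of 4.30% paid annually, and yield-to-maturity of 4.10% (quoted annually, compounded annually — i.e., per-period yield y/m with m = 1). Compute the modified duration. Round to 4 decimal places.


Coupon per period c = face * coupon_rate / m = 43.000000
Periods per year m = 1; per-period yield y/m = 0.041000
Number of cashflows N = 7
Cashflows (t years, CF_t, discount factor 1/(1+y/m)^(m*t), PV):
  t = 1.0000: CF_t = 43.000000, DF = 0.960615, PV = 41.306436
  t = 2.0000: CF_t = 43.000000, DF = 0.922781, PV = 39.679574
  t = 3.0000: CF_t = 43.000000, DF = 0.886437, PV = 38.116785
  t = 4.0000: CF_t = 43.000000, DF = 0.851524, PV = 36.615548
  t = 5.0000: CF_t = 43.000000, DF = 0.817987, PV = 35.173437
  t = 6.0000: CF_t = 43.000000, DF = 0.785770, PV = 33.788124
  t = 7.0000: CF_t = 1043.000000, DF = 0.754823, PV = 787.279969
Price P = sum_t PV_t = 1011.959873
First compute Macaulay numerator sum_t t * PV_t:
  t * PV_t at t = 1.0000: 41.306436
  t * PV_t at t = 2.0000: 79.359147
  t * PV_t at t = 3.0000: 114.350356
  t * PV_t at t = 4.0000: 146.462192
  t * PV_t at t = 5.0000: 175.867185
  t * PV_t at t = 6.0000: 202.728744
  t * PV_t at t = 7.0000: 5510.959785
Macaulay duration D = 6271.033845 / 1011.959873 = 6.196919
Modified duration = D / (1 + y/m) = 6.196919 / (1 + 0.041000) = 5.952853

Answer: Modified duration = 5.9529


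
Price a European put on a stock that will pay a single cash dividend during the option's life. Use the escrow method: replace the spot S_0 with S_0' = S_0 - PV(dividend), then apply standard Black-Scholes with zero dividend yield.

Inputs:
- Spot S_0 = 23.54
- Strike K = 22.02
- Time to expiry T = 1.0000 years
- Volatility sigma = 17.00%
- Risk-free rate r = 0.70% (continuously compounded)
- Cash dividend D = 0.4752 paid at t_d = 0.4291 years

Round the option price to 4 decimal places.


Answer: Price = 0.9962

Derivation:
PV(D) = D * exp(-r * t_d) = 0.4752 * 0.99700081 = 0.47377478
S_0' = S_0 - PV(D) = 23.5400 - 0.47377478 = 23.06622522
d1 = (ln(S_0'/K) + (r + sigma^2/2)*T) / (sigma*sqrt(T)) = 0.39922532
d2 = d1 - sigma*sqrt(T) = 0.22922532
exp(-rT) = 0.99302444
N(-d1) = 0.34486359; N(-d2) = 0.40934690
P = K * exp(-rT) * N(-d2) - S_0' * N(-d1) = 22.0200 * 0.99302444 * 0.40934690 - 23.06622522 * 0.34486359 = 0.9962


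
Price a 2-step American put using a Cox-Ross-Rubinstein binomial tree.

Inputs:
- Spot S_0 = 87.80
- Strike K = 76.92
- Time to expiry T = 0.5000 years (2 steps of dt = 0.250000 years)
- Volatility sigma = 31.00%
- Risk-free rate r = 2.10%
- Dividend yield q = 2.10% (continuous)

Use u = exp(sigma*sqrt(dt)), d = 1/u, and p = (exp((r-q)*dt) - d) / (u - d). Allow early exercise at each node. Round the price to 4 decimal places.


dt = T/N = 0.250000
u = exp(sigma*sqrt(dt)) = 1.167658; d = 1/u = 0.856415
p = (exp((r-q)*dt) - d) / (u - d) = 0.461327
Discount per step: exp(-r*dt) = 0.994764
Stock lattice S(k, i) with i counting down-moves:
  k=0: S(0,0) = 87.8000
  k=1: S(1,0) = 102.5204; S(1,1) = 75.1933
  k=2: S(2,0) = 119.7087; S(2,1) = 87.8000; S(2,2) = 64.3966
Terminal payoffs V(N, i) = max(K - S_T, 0):
  V(2,0) = 0.000000; V(2,1) = 0.000000; V(2,2) = 12.523357
Backward induction: V(k, i) = exp(-r*dt) * [p * V(k+1, i) + (1-p) * V(k+1, i+1)]; then take max(V_cont, immediate exercise) for American.
  V(1,0) = exp(-r*dt) * [p*0.000000 + (1-p)*0.000000] = 0.000000; exercise = 0.000000; V(1,0) = max -> 0.000000
  V(1,1) = exp(-r*dt) * [p*0.000000 + (1-p)*12.523357] = 6.710666; exercise = 1.726747; V(1,1) = max -> 6.710666
  V(0,0) = exp(-r*dt) * [p*0.000000 + (1-p)*6.710666] = 3.595924; exercise = 0.000000; V(0,0) = max -> 3.595924

Answer: Price = V(0,0) = 3.5959


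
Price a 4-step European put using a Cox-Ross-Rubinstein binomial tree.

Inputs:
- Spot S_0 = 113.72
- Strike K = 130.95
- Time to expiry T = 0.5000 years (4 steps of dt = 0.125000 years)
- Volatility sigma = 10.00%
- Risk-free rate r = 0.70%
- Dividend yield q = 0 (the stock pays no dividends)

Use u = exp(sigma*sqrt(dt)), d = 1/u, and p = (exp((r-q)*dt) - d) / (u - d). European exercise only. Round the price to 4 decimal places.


Answer: Price = V(0,0) = 16.7754

Derivation:
dt = T/N = 0.125000
u = exp(sigma*sqrt(dt)) = 1.035988; d = 1/u = 0.965262
p = (exp((r-q)*dt) - d) / (u - d) = 0.503539
Discount per step: exp(-r*dt) = 0.999125
Stock lattice S(k, i) with i counting down-moves:
  k=0: S(0,0) = 113.7200
  k=1: S(1,0) = 117.8125; S(1,1) = 109.7696
  k=2: S(2,0) = 122.0523; S(2,1) = 113.7200; S(2,2) = 105.9565
  k=3: S(3,0) = 126.4447; S(3,1) = 117.8125; S(3,2) = 109.7696; S(3,3) = 102.2758
  k=4: S(4,0) = 130.9952; S(4,1) = 122.0523; S(4,2) = 113.7200; S(4,3) = 105.9565; S(4,4) = 98.7230
Terminal payoffs V(N, i) = max(K - S_T, 0):
  V(4,0) = 0.000000; V(4,1) = 8.897661; V(4,2) = 17.230000; V(4,3) = 24.993503; V(4,4) = 32.227002
Backward induction: V(k, i) = exp(-r*dt) * [p * V(k+1, i) + (1-p) * V(k+1, i+1)].
  V(3,0) = exp(-r*dt) * [p*0.000000 + (1-p)*8.897661] = 4.413475
  V(3,1) = exp(-r*dt) * [p*8.897661 + (1-p)*17.230000] = 13.022940
  V(3,2) = exp(-r*dt) * [p*17.230000 + (1-p)*24.993503] = 21.065833
  V(3,3) = exp(-r*dt) * [p*24.993503 + (1-p)*32.227002] = 28.559650
  V(2,0) = exp(-r*dt) * [p*4.413475 + (1-p)*13.022940] = 8.680138
  V(2,1) = exp(-r*dt) * [p*13.022940 + (1-p)*21.065833] = 17.001038
  V(2,2) = exp(-r*dt) * [p*21.065833 + (1-p)*28.559650] = 24.764540
  V(1,0) = exp(-r*dt) * [p*8.680138 + (1-p)*17.001038] = 12.799933
  V(1,1) = exp(-r*dt) * [p*17.001038 + (1-p)*24.764540] = 20.837071
  V(0,0) = exp(-r*dt) * [p*12.799933 + (1-p)*20.837071] = 16.775372


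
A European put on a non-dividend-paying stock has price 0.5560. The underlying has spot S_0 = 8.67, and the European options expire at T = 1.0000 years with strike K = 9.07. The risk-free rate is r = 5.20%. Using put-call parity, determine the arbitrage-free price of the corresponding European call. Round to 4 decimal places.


Put-call parity: C - P = S_0 * exp(-qT) - K * exp(-rT).
S_0 * exp(-qT) = 8.6700 * 1.00000000 = 8.67000000
K * exp(-rT) = 9.0700 * 0.94932887 = 8.61041282
C = P + S*exp(-qT) - K*exp(-rT)
C = 0.5560 + 8.67000000 - 8.61041282 = 0.6156

Answer: Call price = 0.6156


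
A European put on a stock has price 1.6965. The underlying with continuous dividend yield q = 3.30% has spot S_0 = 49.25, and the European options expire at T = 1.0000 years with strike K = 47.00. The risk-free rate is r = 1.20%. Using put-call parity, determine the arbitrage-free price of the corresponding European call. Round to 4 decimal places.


Answer: Call price = 2.9084

Derivation:
Put-call parity: C - P = S_0 * exp(-qT) - K * exp(-rT).
S_0 * exp(-qT) = 49.2500 * 0.96753856 = 47.65127406
K * exp(-rT) = 47.0000 * 0.98807171 = 46.43937050
C = P + S*exp(-qT) - K*exp(-rT)
C = 1.6965 + 47.65127406 - 46.43937050 = 2.9084


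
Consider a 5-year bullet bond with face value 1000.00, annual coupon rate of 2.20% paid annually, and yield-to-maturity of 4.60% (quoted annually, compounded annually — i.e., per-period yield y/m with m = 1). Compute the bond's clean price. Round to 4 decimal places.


Answer: Price = 894.9335

Derivation:
Coupon per period c = face * coupon_rate / m = 22.000000
Periods per year m = 1; per-period yield y/m = 0.046000
Number of cashflows N = 5
Cashflows (t years, CF_t, discount factor 1/(1+y/m)^(m*t), PV):
  t = 1.0000: CF_t = 22.000000, DF = 0.956023, PV = 21.032505
  t = 2.0000: CF_t = 22.000000, DF = 0.913980, PV = 20.107557
  t = 3.0000: CF_t = 22.000000, DF = 0.873786, PV = 19.223286
  t = 4.0000: CF_t = 22.000000, DF = 0.835359, PV = 18.377902
  t = 5.0000: CF_t = 1022.000000, DF = 0.798623, PV = 816.192262
Price P = sum_t PV_t = 894.933513


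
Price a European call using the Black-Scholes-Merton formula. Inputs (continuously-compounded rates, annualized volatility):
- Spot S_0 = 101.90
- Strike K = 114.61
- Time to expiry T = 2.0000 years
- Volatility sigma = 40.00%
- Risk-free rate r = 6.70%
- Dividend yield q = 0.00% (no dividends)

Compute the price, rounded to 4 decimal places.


d1 = (ln(S/K) + (r - q + 0.5*sigma^2) * T) / (sigma * sqrt(T)) = 0.31193464
d2 = d1 - sigma * sqrt(T) = -0.25375078
exp(-rT) = 0.87459006; exp(-qT) = 1.00000000
C = S_0 * exp(-qT) * N(d1) - K * exp(-rT) * N(d2)
N(d1) = 0.62245490; N(d2) = 0.39984405
C = 101.9000 * 1.00000000 * 0.62245490 - 114.6100 * 0.87459006 * 0.39984405 = 23.3491

Answer: Price = 23.3491
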